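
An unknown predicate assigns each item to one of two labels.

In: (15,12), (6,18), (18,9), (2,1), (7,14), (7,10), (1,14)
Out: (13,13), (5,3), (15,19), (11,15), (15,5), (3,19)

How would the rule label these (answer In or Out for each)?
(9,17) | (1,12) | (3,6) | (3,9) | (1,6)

Out, In, In, Out, In

The classifier is using: product is even.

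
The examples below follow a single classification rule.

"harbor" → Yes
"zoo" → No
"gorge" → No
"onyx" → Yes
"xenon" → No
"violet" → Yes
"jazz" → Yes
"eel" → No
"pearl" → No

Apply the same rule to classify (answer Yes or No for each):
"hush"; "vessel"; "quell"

Yes, Yes, No

Every 'Yes' example satisfies: even length. None of the 'No' examples do.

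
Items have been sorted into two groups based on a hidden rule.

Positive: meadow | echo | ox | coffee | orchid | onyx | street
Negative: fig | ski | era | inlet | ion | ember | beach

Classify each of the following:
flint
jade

Negative, Positive

Rule: even length. This holds for each 'Positive' example and fails for each 'Negative' one.
flint — length 5, hence Negative. jade — length 4, hence Positive.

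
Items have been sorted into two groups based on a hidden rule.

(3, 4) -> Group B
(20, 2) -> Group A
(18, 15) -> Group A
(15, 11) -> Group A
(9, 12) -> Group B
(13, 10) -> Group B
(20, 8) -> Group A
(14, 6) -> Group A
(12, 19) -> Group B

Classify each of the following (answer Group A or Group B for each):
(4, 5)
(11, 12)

Group B, Group B

All 'Group A' examples share one property — first ≥ 14 — and every 'Group B' example lacks it.
(4, 5): first 4 — does not satisfy this, so Group B.
(11, 12): first 11 — does not satisfy this, so Group B.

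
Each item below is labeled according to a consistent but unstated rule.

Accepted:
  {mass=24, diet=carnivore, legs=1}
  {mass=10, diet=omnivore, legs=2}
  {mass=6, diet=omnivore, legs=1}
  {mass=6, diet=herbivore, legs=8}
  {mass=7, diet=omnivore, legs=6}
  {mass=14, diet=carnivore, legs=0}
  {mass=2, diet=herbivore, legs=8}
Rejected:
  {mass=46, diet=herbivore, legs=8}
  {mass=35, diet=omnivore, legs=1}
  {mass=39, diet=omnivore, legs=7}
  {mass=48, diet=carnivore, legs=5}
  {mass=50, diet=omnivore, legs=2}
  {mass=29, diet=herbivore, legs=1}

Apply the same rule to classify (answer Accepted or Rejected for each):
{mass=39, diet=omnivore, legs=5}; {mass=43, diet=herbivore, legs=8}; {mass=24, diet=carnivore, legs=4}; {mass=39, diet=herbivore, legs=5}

Rejected, Rejected, Accepted, Rejected

The common property of the 'Accepted' items is: mass ≤ 24. No 'Rejected' item has it.
{mass=39, diet=omnivore, legs=5} — mass = 39, hence Rejected. {mass=43, diet=herbivore, legs=8} — mass = 43, hence Rejected. {mass=24, diet=carnivore, legs=4} — mass = 24, hence Accepted. {mass=39, diet=herbivore, legs=5} — mass = 39, hence Rejected.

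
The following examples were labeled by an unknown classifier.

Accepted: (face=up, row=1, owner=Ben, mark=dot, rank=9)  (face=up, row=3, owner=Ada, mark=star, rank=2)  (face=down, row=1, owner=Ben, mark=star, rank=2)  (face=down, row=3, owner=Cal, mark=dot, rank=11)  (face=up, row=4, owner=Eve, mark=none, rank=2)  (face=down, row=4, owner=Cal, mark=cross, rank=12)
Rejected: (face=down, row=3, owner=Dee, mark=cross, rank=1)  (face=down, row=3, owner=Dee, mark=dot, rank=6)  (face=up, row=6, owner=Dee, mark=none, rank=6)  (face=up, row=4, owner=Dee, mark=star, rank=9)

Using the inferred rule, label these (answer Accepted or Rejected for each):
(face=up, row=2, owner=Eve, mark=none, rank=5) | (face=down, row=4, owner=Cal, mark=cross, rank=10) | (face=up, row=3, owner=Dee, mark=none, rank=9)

The common property of the 'Accepted' items is: owner is not Dee. No 'Rejected' item has it.

Accepted, Accepted, Rejected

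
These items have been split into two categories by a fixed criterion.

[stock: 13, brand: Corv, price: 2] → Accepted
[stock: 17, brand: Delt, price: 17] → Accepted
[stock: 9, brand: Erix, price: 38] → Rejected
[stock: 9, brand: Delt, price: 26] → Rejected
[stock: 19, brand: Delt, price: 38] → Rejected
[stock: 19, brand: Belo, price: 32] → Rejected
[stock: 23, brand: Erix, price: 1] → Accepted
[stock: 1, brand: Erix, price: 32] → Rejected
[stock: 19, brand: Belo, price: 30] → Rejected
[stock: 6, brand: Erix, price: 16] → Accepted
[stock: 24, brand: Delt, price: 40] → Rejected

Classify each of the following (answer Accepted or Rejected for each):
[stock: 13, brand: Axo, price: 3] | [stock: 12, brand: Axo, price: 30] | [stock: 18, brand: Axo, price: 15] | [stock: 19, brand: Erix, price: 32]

Accepted, Rejected, Accepted, Rejected

All 'Accepted' examples share one property — price ≤ 17 — and every 'Rejected' example lacks it.
[stock: 13, brand: Axo, price: 3] — price = 3, hence Accepted.
[stock: 12, brand: Axo, price: 30] — price = 30, hence Rejected.
[stock: 18, brand: Axo, price: 15] — price = 15, hence Accepted.
[stock: 19, brand: Erix, price: 32] — price = 32, hence Rejected.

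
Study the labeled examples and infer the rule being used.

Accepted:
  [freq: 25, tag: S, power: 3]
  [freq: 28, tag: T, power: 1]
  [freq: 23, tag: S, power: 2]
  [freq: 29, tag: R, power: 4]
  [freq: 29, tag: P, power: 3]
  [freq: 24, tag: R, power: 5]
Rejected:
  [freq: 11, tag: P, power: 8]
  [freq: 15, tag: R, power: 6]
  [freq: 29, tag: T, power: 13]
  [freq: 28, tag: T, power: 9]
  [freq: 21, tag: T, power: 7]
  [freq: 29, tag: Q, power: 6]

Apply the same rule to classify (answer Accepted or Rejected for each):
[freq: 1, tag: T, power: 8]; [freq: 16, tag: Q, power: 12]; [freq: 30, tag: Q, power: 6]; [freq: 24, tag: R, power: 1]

The pattern is that an item is 'Accepted' exactly when: power ≤ 5.
[freq: 1, tag: T, power: 8]: Rejected (power = 8).
[freq: 16, tag: Q, power: 12]: Rejected (power = 12).
[freq: 30, tag: Q, power: 6]: Rejected (power = 6).
[freq: 24, tag: R, power: 1]: Accepted (power = 1).

Rejected, Rejected, Rejected, Accepted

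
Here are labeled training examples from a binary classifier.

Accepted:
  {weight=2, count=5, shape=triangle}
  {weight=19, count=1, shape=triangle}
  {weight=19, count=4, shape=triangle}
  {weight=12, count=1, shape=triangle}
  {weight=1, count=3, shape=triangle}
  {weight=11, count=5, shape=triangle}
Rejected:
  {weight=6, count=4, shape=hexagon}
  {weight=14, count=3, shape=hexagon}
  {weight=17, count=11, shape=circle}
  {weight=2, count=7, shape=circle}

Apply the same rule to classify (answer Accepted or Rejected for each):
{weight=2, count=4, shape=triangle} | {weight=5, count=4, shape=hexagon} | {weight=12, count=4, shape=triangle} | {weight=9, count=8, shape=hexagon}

A rule that fits every label: shape is triangle — true of each 'Accepted' example, false of each 'Rejected' one.
Accepted: {weight=2, count=4, shape=triangle}, since shape is triangle. Rejected: {weight=5, count=4, shape=hexagon}, since shape is hexagon. Accepted: {weight=12, count=4, shape=triangle}, since shape is triangle. Rejected: {weight=9, count=8, shape=hexagon}, since shape is hexagon.

Accepted, Rejected, Accepted, Rejected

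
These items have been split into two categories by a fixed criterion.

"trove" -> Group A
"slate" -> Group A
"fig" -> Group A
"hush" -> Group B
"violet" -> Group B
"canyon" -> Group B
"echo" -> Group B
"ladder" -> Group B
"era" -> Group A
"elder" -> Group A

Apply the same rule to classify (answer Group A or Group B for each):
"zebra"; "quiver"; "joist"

Group A, Group B, Group A

Checking candidate rules against both groups, what survives is: odd length.
Group A: "zebra", since length 5.
Group B: "quiver", since length 6.
Group A: "joist", since length 5.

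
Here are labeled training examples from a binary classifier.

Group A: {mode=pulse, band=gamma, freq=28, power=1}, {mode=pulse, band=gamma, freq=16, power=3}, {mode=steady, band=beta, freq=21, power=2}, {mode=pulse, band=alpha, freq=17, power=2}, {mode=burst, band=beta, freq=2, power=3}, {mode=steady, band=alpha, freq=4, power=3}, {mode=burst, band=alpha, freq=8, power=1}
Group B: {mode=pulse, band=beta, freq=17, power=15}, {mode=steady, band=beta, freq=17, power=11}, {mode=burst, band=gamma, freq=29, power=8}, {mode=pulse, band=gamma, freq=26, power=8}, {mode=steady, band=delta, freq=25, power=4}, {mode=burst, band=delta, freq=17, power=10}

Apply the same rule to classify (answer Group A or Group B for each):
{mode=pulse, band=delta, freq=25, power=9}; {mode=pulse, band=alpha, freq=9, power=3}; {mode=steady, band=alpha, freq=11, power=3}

The distinguishing property — power ≤ 3 — holds for all the 'Group A' cases and none of the 'Group B' cases.

Group B, Group A, Group A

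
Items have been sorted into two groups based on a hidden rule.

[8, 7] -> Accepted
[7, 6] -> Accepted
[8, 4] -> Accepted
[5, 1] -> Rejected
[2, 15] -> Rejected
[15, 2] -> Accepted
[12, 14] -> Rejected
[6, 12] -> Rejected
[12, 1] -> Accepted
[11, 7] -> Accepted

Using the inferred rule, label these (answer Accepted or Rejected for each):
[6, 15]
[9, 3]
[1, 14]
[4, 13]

Rejected, Accepted, Rejected, Rejected

The common property of the 'Accepted' items is: first > second AND sum ≥ 12. No 'Rejected' item has it.
[6, 15]: 6 < 15, 6+15 = 21, does not satisfy this → Rejected.
[9, 3]: 9 > 3, 9+3 = 12, passes → Accepted.
[1, 14]: 1 < 14, 1+14 = 15, does not satisfy this → Rejected.
[4, 13]: 4 < 13, 4+13 = 17, does not satisfy this → Rejected.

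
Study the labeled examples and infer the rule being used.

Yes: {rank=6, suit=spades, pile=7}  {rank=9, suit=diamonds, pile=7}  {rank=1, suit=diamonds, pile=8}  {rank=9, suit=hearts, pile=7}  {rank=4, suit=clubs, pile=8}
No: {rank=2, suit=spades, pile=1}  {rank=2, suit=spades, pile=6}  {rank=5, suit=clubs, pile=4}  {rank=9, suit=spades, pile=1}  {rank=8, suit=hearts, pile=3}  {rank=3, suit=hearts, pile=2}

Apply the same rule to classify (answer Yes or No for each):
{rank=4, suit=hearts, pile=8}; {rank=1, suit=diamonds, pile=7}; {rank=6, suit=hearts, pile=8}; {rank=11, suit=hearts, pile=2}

The common property of the 'Yes' items is: pile ≥ 7. No 'No' item has it.

Yes, Yes, Yes, No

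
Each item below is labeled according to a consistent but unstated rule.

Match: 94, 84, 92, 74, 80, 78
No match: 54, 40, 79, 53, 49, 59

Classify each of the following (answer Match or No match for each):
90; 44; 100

Match, No match, Match

The rule appears to be: even AND at least 59.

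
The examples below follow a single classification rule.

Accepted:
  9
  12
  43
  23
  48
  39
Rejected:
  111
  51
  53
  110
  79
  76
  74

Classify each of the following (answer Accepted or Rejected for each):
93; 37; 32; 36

The pattern is that an item is 'Accepted' exactly when: at most 48.
93: 93 > 48 — does not satisfy this, so Rejected.
37: 37 ≤ 48 — meets the rule, so Accepted.
32: 32 ≤ 48 — meets the rule, so Accepted.
36: 36 ≤ 48 — meets the rule, so Accepted.

Rejected, Accepted, Accepted, Accepted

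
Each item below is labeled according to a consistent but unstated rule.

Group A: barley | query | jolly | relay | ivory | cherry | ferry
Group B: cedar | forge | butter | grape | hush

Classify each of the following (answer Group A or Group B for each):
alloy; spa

Group A, Group B

The distinguishing property — contains 'y' — holds for all the 'Group A' cases and none of the 'Group B' cases.
Group A: alloy, since has 'y'. Group B: spa, since no 'y'.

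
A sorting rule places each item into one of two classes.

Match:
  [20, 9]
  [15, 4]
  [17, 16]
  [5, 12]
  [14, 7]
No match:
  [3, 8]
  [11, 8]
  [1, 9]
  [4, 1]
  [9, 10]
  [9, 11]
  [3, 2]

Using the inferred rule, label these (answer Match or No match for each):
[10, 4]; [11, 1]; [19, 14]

No match, No match, Match

All 'Match' examples share one property — max ≥ 12 — and every 'No match' example lacks it.
[10, 4] — max 10, hence No match. [11, 1] — max 11, hence No match. [19, 14] — max 19, hence Match.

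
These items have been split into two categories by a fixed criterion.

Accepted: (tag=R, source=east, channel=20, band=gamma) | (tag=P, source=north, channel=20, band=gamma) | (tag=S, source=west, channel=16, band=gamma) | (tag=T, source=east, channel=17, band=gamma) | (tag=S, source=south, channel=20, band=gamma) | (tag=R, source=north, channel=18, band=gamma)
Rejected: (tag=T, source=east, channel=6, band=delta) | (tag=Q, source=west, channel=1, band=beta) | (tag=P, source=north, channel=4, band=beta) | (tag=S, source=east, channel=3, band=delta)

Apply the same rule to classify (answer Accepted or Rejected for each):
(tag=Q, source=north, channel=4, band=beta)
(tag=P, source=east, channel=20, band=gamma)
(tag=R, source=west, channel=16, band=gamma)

Rejected, Accepted, Accepted

'Accepted' ⟺ band is gamma.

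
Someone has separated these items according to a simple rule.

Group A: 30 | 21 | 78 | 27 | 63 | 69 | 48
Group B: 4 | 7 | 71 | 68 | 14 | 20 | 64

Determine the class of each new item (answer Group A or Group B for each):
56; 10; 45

Comparing the two groups points to one rule — multiple of 3.

Group B, Group B, Group A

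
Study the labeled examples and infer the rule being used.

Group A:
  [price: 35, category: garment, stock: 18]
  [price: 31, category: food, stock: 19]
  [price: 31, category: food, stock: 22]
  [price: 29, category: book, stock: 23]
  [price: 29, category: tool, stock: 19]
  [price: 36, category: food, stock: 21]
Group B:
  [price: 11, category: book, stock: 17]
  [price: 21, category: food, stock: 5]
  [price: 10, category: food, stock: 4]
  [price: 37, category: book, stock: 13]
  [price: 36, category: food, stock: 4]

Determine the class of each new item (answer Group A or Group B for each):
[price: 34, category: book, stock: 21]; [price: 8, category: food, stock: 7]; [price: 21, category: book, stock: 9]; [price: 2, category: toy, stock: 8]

Group A, Group B, Group B, Group B

'Group A' ⟺ stock ≥ 18.
[price: 34, category: book, stock: 21] — stock = 21, hence Group A.
[price: 8, category: food, stock: 7] — stock = 7, hence Group B.
[price: 21, category: book, stock: 9] — stock = 9, hence Group B.
[price: 2, category: toy, stock: 8] — stock = 8, hence Group B.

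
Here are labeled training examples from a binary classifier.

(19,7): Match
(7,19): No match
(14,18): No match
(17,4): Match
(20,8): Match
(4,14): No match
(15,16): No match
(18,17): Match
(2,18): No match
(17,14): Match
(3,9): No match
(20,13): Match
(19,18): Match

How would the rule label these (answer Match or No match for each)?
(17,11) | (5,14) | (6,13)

The simplest hypothesis consistent with all the labels is: first > second.

Match, No match, No match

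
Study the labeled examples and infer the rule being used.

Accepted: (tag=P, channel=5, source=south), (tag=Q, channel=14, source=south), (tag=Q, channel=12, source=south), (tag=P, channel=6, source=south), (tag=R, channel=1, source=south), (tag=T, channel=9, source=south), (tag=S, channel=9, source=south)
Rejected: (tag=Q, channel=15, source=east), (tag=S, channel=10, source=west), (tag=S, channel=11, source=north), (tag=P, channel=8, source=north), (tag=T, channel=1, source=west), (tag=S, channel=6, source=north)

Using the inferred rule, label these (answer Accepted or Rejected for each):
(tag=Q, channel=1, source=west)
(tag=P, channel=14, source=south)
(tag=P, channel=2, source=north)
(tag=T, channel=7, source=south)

The pattern is that an item is 'Accepted' exactly when: source is south.
Rejected: (tag=Q, channel=1, source=west), since source is west. Accepted: (tag=P, channel=14, source=south), since source is south. Rejected: (tag=P, channel=2, source=north), since source is north. Accepted: (tag=T, channel=7, source=south), since source is south.

Rejected, Accepted, Rejected, Accepted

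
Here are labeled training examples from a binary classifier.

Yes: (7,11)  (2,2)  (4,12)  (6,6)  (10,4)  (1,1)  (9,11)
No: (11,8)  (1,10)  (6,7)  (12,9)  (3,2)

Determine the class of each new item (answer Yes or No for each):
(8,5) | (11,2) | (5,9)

No, No, Yes

The distinguishing property — sum is even — holds for all the 'Yes' cases and none of the 'No' cases.
(8,5): 8+5 = 13, fails the rule → No.
(11,2): 11+2 = 13, fails the rule → No.
(5,9): 5+9 = 14, qualifies → Yes.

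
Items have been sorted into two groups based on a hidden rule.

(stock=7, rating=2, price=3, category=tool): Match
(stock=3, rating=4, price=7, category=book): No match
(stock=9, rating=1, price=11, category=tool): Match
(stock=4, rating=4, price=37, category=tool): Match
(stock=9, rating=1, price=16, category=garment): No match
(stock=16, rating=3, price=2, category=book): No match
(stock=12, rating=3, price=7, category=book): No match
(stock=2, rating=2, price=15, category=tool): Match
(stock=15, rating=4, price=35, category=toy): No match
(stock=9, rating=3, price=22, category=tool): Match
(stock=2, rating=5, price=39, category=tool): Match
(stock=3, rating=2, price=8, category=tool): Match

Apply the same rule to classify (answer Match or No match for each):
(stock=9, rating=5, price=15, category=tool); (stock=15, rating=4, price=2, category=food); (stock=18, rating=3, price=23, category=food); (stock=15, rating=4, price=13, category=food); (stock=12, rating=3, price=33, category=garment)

Match, No match, No match, No match, No match

The classifier is using: category is tool.
(stock=9, rating=5, price=15, category=tool): category is tool, passes → Match.
(stock=15, rating=4, price=2, category=food): category is food, fails the rule → No match.
(stock=18, rating=3, price=23, category=food): category is food, fails the rule → No match.
(stock=15, rating=4, price=13, category=food): category is food, fails the rule → No match.
(stock=12, rating=3, price=33, category=garment): category is garment, fails the rule → No match.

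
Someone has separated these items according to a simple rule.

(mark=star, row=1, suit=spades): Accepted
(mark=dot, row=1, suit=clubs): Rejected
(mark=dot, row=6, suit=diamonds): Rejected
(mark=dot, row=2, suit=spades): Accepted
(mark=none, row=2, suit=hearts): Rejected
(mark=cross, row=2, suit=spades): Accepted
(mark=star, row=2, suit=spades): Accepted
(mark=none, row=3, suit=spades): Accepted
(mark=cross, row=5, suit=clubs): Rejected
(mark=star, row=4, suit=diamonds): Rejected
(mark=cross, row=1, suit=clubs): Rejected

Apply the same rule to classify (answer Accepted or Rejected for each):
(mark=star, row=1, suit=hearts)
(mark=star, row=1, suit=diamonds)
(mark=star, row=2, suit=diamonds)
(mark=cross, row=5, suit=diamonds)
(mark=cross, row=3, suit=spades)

Checking candidate rules against both groups, what survives is: suit is spades.
(mark=star, row=1, suit=hearts): suit is hearts — lacks this property, so Rejected. (mark=star, row=1, suit=diamonds): suit is diamonds — lacks this property, so Rejected. (mark=star, row=2, suit=diamonds): suit is diamonds — lacks this property, so Rejected. (mark=cross, row=5, suit=diamonds): suit is diamonds — lacks this property, so Rejected. (mark=cross, row=3, suit=spades): suit is spades — checks out, so Accepted.

Rejected, Rejected, Rejected, Rejected, Accepted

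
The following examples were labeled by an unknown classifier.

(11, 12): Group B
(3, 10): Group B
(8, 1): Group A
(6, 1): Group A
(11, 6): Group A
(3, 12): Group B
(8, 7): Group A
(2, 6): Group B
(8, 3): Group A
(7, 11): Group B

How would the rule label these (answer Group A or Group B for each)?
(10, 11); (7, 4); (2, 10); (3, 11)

Group B, Group A, Group B, Group B

The pattern is that an item is 'Group A' exactly when: first > second.
(10, 11): Group B (10 < 11).
(7, 4): Group A (7 > 4).
(2, 10): Group B (2 < 10).
(3, 11): Group B (3 < 11).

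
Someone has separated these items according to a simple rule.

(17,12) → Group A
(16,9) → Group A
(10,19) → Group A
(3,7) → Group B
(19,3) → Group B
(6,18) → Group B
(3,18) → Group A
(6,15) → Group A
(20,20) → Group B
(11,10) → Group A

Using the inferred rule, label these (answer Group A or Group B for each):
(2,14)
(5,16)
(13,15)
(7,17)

Group B, Group A, Group B, Group B

Comparing the two groups points to one rule — sum is odd.
(2,14): Group B (2+14 = 16). (5,16): Group A (5+16 = 21). (13,15): Group B (13+15 = 28). (7,17): Group B (7+17 = 24).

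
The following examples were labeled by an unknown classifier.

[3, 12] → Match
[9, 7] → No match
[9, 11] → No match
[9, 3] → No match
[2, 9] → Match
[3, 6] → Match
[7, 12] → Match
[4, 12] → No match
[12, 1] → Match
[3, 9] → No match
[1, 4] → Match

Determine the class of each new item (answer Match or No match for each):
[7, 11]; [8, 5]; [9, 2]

No match, Match, Match

A rule that fits every label: sum is odd — true of each 'Match' example, false of each 'No match' one.
[7, 11] → 7+11 = 18 → No match.
[8, 5] → 8+5 = 13 → Match.
[9, 2] → 9+2 = 11 → Match.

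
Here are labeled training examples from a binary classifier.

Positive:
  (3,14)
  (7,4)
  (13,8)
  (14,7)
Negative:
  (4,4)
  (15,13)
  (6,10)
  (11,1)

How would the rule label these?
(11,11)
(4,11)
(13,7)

Negative, Positive, Negative

'Positive' ⟺ sum is odd.
(11,11) — 11+11 = 22, hence Negative. (4,11) — 4+11 = 15, hence Positive. (13,7) — 13+7 = 20, hence Negative.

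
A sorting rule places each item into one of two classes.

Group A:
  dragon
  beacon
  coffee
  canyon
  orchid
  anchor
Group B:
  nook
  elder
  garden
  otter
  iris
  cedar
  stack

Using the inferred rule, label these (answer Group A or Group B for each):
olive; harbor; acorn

Group B, Group A, Group B

All 'Group A' examples share one property — length 6 AND contains 'o' — and every 'Group B' example lacks it.
Group B: olive, since length 5, has 'o'.
Group A: harbor, since length 6, has 'o'.
Group B: acorn, since length 5, has 'o'.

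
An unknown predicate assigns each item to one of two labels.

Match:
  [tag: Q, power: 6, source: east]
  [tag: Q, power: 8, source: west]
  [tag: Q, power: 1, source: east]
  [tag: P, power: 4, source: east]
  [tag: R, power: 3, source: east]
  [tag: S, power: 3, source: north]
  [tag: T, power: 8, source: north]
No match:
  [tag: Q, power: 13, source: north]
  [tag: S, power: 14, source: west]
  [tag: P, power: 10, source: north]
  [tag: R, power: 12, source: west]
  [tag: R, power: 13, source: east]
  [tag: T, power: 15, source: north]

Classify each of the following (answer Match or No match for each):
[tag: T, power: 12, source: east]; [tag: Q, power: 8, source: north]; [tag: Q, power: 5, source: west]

The pattern is that an item is 'Match' exactly when: power ≤ 8.

No match, Match, Match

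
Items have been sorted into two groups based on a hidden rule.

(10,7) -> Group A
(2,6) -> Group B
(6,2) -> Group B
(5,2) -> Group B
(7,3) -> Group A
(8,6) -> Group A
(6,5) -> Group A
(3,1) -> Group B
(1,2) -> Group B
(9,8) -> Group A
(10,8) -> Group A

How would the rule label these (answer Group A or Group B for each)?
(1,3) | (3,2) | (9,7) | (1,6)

The simplest hypothesis consistent with all the labels is: sum ≥ 10.
(1,3): 1+3 = 4 — lacks this property, so Group B. (3,2): 3+2 = 5 — lacks this property, so Group B. (9,7): 9+7 = 16 — qualifies, so Group A. (1,6): 1+6 = 7 — lacks this property, so Group B.

Group B, Group B, Group A, Group B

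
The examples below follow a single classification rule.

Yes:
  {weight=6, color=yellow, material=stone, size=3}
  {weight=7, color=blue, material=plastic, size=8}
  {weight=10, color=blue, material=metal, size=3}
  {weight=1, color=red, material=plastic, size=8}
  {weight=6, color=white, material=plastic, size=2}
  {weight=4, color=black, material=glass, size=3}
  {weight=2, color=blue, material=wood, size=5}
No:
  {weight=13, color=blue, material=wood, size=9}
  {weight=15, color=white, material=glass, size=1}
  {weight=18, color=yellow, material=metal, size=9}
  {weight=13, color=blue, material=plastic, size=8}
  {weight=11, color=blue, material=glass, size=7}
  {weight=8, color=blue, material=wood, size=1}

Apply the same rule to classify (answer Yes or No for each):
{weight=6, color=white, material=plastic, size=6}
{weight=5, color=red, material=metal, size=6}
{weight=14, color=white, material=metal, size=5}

A rule that fits every label: weight ≤ 10 AND size ≥ 2 — true of each 'Yes' example, false of each 'No' one.
{weight=6, color=white, material=plastic, size=6}: weight = 6, size = 6, qualifies → Yes. {weight=5, color=red, material=metal, size=6}: weight = 5, size = 6, qualifies → Yes. {weight=14, color=white, material=metal, size=5}: weight = 14, size = 5, doesn't match → No.

Yes, Yes, No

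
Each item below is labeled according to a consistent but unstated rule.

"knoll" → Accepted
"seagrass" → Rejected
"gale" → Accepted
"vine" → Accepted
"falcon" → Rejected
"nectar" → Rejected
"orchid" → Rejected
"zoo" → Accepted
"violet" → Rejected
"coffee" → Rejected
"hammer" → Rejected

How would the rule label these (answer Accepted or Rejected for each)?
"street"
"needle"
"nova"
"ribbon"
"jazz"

Rule: length ≤ 5. This holds for each 'Accepted' example and fails for each 'Rejected' one.
"street": length 6, fails this test → Rejected.
"needle": length 6, fails this test → Rejected.
"nova": length 4, checks out → Accepted.
"ribbon": length 6, fails this test → Rejected.
"jazz": length 4, checks out → Accepted.

Rejected, Rejected, Accepted, Rejected, Accepted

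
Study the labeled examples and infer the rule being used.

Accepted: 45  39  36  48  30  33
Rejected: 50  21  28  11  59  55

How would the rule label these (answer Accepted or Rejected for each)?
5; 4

Rule: multiple of 3 AND at least 28. This holds for each 'Accepted' example and fails for each 'Rejected' one.
5 — 5 = 3·1 + 2, 5 < 28, hence Rejected. 4 — 4 = 3·1 + 1, 4 < 28, hence Rejected.

Rejected, Rejected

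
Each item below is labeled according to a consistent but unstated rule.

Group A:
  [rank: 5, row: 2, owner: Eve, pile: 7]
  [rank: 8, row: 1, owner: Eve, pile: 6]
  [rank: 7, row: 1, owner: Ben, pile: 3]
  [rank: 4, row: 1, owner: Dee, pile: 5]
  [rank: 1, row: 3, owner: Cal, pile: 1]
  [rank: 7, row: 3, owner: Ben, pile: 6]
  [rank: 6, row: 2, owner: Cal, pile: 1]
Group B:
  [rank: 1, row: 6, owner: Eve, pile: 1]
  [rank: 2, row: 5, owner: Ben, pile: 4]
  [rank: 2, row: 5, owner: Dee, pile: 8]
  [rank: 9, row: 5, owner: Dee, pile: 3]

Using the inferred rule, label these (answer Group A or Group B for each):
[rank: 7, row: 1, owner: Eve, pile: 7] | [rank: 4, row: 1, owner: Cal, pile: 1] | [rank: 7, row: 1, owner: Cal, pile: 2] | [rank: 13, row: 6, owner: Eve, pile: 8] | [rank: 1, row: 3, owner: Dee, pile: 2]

Group A, Group A, Group A, Group B, Group A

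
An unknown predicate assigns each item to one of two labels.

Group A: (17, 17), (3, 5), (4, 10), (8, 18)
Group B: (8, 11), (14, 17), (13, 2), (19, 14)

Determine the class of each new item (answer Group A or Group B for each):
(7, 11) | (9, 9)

Group A, Group A

Looking at the examples, the only property every 'Group A' case has and every 'Group B' case lacks is: sum is even.
(7, 11) → 7+11 = 18 → Group A. (9, 9) → 9+9 = 18 → Group A.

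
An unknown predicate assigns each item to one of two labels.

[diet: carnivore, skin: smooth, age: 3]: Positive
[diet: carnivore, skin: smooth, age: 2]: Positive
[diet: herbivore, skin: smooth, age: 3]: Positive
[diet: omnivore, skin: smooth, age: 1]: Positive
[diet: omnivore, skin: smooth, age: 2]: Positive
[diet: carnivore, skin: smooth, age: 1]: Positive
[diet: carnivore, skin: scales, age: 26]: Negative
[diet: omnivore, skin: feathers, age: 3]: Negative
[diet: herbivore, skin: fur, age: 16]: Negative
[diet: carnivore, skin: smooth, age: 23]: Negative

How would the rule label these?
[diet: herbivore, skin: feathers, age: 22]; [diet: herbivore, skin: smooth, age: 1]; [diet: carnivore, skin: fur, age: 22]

Negative, Positive, Negative

'Positive' ⟺ skin is smooth AND age ≤ 3.
Negative: [diet: herbivore, skin: feathers, age: 22], since skin is feathers, age = 22.
Positive: [diet: herbivore, skin: smooth, age: 1], since skin is smooth, age = 1.
Negative: [diet: carnivore, skin: fur, age: 22], since skin is fur, age = 22.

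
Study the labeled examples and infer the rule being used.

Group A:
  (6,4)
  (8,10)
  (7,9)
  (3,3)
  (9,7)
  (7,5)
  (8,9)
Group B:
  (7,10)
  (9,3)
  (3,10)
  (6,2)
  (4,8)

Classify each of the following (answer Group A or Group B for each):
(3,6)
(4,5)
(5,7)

Group B, Group A, Group A

The classifier is using: |first − second| ≤ 2.
Group B: (3,6), since |3−6| = 3.
Group A: (4,5), since |4−5| = 1.
Group A: (5,7), since |5−7| = 2.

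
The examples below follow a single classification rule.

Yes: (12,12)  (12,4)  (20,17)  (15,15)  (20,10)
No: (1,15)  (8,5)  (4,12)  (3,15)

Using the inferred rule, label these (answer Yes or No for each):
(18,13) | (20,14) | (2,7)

The pattern is that an item is 'Yes' exactly when: first ≥ 10.

Yes, Yes, No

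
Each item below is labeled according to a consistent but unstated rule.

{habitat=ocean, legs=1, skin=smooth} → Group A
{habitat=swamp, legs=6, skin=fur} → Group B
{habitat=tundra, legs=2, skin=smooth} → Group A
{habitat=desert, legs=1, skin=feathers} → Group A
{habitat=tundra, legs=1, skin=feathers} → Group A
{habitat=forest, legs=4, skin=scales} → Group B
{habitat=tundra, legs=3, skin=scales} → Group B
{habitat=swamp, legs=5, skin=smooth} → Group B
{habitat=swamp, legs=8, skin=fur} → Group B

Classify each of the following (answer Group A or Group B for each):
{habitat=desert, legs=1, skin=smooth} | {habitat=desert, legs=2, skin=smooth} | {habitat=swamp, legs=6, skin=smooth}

Group A, Group A, Group B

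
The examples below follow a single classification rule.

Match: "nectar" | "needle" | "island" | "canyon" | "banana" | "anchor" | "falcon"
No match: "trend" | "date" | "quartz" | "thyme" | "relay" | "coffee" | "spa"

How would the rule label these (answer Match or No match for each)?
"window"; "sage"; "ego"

Match, No match, No match

The common property of the 'Match' items is: even length AND contains 'n'. No 'No match' item has it.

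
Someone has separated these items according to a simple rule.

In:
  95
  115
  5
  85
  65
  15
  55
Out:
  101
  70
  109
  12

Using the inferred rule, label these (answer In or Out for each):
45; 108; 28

In, Out, Out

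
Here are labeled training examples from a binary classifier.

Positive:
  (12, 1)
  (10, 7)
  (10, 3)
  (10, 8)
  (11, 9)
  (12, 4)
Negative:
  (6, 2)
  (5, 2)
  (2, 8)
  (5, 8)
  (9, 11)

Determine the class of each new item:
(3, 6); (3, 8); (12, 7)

The common property of the 'Positive' items is: first ≥ 10. No 'Negative' item has it.
(3, 6) → first 3 → Negative. (3, 8) → first 3 → Negative. (12, 7) → first 12 → Positive.

Negative, Negative, Positive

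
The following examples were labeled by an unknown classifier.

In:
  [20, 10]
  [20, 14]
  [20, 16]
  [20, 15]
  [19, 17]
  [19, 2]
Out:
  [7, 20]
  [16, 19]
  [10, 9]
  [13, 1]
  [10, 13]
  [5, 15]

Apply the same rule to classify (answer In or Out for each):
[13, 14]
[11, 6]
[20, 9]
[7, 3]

'In' ⟺ first ≥ 17.
[13, 14]: first 13 — fails this test, so Out. [11, 6]: first 11 — fails this test, so Out. [20, 9]: first 20 — has this property, so In. [7, 3]: first 7 — fails this test, so Out.

Out, Out, In, Out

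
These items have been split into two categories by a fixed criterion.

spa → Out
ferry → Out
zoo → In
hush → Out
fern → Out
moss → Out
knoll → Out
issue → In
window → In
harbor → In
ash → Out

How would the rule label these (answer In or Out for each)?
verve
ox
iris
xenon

The rule appears to be: has ≥ 2 vowels.
verve: 2 vowels — matches, so In. ox: 1 vowel — fails the rule, so Out. iris: 2 vowels — matches, so In. xenon: 2 vowels — matches, so In.

In, Out, In, In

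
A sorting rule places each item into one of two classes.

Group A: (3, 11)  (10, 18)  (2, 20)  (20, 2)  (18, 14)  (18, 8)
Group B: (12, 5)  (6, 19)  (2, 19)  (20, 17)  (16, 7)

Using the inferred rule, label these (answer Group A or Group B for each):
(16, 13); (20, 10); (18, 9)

Group B, Group A, Group B

All 'Group A' examples share one property — sum is even — and every 'Group B' example lacks it.
Group B: (16, 13), since 16+13 = 29. Group A: (20, 10), since 20+10 = 30. Group B: (18, 9), since 18+9 = 27.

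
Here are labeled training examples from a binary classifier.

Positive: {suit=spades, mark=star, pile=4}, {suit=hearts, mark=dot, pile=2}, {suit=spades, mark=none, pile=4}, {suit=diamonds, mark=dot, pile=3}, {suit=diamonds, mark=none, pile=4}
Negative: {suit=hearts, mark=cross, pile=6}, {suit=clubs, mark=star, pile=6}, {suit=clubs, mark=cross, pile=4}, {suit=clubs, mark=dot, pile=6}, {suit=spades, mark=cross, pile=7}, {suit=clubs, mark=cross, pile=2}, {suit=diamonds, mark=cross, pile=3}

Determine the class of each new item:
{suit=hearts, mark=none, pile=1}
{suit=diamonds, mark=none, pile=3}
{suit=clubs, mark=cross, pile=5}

Rule: mark is not cross AND pile ≤ 4. This holds for each 'Positive' example and fails for each 'Negative' one.
Positive: {suit=hearts, mark=none, pile=1}, since mark is none, pile = 1. Positive: {suit=diamonds, mark=none, pile=3}, since mark is none, pile = 3. Negative: {suit=clubs, mark=cross, pile=5}, since mark is cross, pile = 5.

Positive, Positive, Negative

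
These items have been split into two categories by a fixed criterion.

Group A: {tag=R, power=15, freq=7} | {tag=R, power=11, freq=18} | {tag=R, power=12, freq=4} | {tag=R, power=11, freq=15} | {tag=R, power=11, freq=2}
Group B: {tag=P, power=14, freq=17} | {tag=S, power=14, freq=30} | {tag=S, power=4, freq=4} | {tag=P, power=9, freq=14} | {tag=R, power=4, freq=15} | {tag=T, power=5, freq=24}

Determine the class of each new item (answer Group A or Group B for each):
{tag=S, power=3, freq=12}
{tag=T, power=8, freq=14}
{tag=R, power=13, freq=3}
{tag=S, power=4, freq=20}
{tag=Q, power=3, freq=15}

The distinguishing property — tag is R AND power ≥ 5 — holds for all the 'Group A' cases and none of the 'Group B' cases.
{tag=S, power=3, freq=12}: tag is S, power = 3, fails the rule → Group B. {tag=T, power=8, freq=14}: tag is T, power = 8, fails the rule → Group B. {tag=R, power=13, freq=3}: tag is R, power = 13, has this property → Group A. {tag=S, power=4, freq=20}: tag is S, power = 4, fails the rule → Group B. {tag=Q, power=3, freq=15}: tag is Q, power = 3, fails the rule → Group B.

Group B, Group B, Group A, Group B, Group B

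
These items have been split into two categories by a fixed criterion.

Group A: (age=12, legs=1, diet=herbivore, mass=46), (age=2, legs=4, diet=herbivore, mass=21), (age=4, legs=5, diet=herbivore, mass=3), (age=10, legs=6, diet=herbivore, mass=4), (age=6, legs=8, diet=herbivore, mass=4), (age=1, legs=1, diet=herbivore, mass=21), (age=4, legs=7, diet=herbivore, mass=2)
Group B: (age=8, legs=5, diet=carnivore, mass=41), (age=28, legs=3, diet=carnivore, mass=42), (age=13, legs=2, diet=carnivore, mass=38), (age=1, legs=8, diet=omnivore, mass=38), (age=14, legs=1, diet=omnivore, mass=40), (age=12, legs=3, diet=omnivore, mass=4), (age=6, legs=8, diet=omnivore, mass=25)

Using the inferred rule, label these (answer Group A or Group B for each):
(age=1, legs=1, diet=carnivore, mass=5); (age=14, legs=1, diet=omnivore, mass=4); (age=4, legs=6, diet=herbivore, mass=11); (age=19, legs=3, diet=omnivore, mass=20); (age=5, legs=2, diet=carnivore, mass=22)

Group B, Group B, Group A, Group B, Group B

Looking at the examples, the only property every 'Group A' case has and every 'Group B' case lacks is: diet is herbivore.
(age=1, legs=1, diet=carnivore, mass=5): diet is carnivore — does not fit, so Group B. (age=14, legs=1, diet=omnivore, mass=4): diet is omnivore — does not fit, so Group B. (age=4, legs=6, diet=herbivore, mass=11): diet is herbivore — satisfies this, so Group A. (age=19, legs=3, diet=omnivore, mass=20): diet is omnivore — does not fit, so Group B. (age=5, legs=2, diet=carnivore, mass=22): diet is carnivore — does not fit, so Group B.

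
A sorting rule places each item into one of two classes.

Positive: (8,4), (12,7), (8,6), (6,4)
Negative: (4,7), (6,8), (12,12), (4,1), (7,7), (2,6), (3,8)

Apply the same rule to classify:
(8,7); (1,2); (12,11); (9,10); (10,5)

The common property of the 'Positive' items is: first > second AND sum ≥ 8. No 'Negative' item has it.
(8,7): Positive (8 > 7, 8+7 = 15).
(1,2): Negative (1 < 2, 1+2 = 3).
(12,11): Positive (12 > 11, 12+11 = 23).
(9,10): Negative (9 < 10, 9+10 = 19).
(10,5): Positive (10 > 5, 10+5 = 15).

Positive, Negative, Positive, Negative, Positive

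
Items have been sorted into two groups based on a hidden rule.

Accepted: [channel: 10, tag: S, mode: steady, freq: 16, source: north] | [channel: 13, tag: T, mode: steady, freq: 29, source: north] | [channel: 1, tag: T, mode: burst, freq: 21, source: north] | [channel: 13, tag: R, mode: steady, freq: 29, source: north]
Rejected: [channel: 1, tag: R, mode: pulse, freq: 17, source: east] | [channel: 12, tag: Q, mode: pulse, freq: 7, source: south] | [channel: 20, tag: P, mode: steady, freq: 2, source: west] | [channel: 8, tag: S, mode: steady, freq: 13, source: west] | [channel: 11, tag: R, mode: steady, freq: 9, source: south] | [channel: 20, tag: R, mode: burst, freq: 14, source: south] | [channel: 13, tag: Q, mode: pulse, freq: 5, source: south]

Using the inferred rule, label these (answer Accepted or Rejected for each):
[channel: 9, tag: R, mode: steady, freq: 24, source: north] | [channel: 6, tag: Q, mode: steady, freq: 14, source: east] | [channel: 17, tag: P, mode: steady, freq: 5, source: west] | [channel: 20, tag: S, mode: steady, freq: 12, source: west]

Accepted, Rejected, Rejected, Rejected

The classifier is using: source is north.
[channel: 9, tag: R, mode: steady, freq: 24, source: north]: source is north — has this property, so Accepted. [channel: 6, tag: Q, mode: steady, freq: 14, source: east]: source is east — fails this test, so Rejected. [channel: 17, tag: P, mode: steady, freq: 5, source: west]: source is west — fails this test, so Rejected. [channel: 20, tag: S, mode: steady, freq: 12, source: west]: source is west — fails this test, so Rejected.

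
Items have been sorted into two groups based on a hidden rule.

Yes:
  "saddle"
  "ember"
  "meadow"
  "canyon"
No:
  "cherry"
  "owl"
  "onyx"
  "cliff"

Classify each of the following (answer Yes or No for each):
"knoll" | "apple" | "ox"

No, Yes, No

The pattern is that an item is 'Yes' exactly when: has ≥ 2 vowels.
"knoll": 1 vowel — doesn't match, so No. "apple": 2 vowels — passes, so Yes. "ox": 1 vowel — doesn't match, so No.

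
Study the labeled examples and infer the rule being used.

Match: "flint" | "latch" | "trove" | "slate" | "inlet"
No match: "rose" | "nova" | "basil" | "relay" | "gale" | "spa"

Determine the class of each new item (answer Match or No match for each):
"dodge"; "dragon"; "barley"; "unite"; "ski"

The pattern is that an item is 'Match' exactly when: contains 't'.

No match, No match, No match, Match, No match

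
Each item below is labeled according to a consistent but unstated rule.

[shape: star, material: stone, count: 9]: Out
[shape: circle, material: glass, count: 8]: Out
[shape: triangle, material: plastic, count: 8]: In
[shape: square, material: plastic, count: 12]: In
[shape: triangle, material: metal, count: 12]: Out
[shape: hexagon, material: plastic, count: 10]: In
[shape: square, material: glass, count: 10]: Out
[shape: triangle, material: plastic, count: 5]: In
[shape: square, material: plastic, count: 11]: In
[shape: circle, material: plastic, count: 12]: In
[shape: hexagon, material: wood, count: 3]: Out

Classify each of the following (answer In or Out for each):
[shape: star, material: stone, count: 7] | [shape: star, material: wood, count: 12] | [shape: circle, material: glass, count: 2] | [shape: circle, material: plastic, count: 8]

Out, Out, Out, In

A rule that fits every label: material is plastic — true of each 'In' example, false of each 'Out' one.
[shape: star, material: stone, count: 7]: material is stone, lacks this property → Out. [shape: star, material: wood, count: 12]: material is wood, lacks this property → Out. [shape: circle, material: glass, count: 2]: material is glass, lacks this property → Out. [shape: circle, material: plastic, count: 8]: material is plastic, matches → In.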